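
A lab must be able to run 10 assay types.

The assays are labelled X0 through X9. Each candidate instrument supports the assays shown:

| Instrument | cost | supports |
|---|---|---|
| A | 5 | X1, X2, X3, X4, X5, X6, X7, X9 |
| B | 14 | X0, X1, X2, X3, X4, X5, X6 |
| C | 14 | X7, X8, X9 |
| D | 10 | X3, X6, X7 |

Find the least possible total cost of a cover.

28

B, C together cover every assay (B ∪ C = {X0, X1, X2, X3, X4, X5, X6, X7, X8, X9}); total cost 14 + 14 = 28.
The greedy pick A, B, C costs 33; no covering selection beats 28.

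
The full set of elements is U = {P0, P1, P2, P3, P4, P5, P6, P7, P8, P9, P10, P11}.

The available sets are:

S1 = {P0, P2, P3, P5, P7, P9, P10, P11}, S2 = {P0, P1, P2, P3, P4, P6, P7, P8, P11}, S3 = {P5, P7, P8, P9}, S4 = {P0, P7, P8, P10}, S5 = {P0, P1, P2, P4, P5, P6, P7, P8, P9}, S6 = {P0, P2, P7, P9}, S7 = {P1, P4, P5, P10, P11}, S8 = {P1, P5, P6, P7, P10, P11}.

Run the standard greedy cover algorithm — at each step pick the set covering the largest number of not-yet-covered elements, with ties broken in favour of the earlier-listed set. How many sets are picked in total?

2

Greedy: pick S2 (covers 9 new) → pick S1 (covers 3 new). Total picks: 2.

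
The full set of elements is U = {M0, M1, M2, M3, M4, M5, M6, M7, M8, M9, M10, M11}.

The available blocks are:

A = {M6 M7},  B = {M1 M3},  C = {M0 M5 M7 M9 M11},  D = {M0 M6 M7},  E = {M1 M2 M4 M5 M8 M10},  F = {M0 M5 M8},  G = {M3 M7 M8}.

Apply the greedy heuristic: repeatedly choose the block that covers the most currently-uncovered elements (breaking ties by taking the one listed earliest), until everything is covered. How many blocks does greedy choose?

Greedy: pick E (covers 6 new) → pick C (covers 4 new) → pick A (covers 1 new) → pick B (covers 1 new). Total picks: 4.

4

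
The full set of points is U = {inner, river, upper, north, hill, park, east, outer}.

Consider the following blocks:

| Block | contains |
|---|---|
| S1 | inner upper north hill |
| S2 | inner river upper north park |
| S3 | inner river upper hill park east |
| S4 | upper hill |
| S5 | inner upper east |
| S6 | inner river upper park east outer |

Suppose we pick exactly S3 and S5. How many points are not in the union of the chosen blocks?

Union of S3, S5 = {inner, river, upper, hill, park, east}.
Not covered: north, outer — 2 points.

2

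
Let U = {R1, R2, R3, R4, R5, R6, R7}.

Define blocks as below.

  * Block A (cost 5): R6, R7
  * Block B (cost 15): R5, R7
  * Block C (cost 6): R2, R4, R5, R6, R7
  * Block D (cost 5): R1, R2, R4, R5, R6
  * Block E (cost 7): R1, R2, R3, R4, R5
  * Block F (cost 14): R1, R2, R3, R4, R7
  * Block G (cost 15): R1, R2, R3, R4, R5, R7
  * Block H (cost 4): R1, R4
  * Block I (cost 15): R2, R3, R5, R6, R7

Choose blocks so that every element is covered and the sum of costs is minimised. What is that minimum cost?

A, E together cover every element (A ∪ E = {R1, R2, R3, R4, R5, R6, R7}); total cost 5 + 7 = 12.
The greedy pick D, A, E costs 17; no covering selection beats 12.

12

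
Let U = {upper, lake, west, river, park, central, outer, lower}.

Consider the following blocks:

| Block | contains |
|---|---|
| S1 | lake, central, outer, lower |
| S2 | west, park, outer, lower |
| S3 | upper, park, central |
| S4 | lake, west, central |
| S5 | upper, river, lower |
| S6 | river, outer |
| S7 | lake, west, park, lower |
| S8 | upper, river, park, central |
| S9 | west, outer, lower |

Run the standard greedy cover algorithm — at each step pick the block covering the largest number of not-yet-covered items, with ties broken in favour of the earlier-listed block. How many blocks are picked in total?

Greedy: pick S1 (covers 4 new) → pick S8 (covers 3 new) → pick S2 (covers 1 new). Total picks: 3.

3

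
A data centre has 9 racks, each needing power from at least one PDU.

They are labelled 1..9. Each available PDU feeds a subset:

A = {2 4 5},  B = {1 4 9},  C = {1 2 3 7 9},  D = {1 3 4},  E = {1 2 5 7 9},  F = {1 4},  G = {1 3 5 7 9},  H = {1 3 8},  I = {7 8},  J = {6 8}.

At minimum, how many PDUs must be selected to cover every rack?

3

D and E and J together: D ∪ E ∪ J = {1, 2, 3, 4, 5, 6, 7, 8, 9} — every rack is covered.
Only J contains 6, so J is forced; the remaining 7 racks need at least 2 more PDUs (each remaining PDU adds at most 5) — so at least 3 PDUs are needed, and 3 is optimal.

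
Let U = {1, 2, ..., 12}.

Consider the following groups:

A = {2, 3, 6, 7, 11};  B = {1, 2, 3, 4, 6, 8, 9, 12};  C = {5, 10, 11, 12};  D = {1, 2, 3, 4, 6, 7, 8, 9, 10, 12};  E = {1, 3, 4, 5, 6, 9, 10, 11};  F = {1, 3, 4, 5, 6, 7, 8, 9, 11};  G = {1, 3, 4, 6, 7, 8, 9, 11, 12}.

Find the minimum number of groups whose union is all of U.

D and E cover everything between them: the union {1, 2, 3, 4, 5, 6, 7, 8, 9, 10, 11, 12} is all of U.
No single group has all 12 points (the largest, D, has 10), so 2 is optimal.

2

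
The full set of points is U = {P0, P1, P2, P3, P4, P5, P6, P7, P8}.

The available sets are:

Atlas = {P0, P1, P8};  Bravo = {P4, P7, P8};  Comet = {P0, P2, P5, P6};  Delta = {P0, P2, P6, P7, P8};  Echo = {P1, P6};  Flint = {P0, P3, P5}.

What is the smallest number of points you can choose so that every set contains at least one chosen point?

3

The 3 points {P0, P6, P8} hit every set.
The sets Bravo, Echo, Flint are pairwise disjoint, so any hitting set needs a separate point for each — at least 3. Hence 3 is optimal.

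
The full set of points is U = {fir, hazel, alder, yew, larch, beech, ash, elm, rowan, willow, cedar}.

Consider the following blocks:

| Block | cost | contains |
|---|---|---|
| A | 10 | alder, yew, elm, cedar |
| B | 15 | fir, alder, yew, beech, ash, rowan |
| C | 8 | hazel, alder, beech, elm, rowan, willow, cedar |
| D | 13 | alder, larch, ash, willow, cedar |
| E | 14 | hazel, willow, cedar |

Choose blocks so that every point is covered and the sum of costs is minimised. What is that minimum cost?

36

B, C, D together cover every point (B ∪ C ∪ D = {fir, hazel, alder, yew, larch, beech, ash, elm, rowan, willow, cedar}); total cost 15 + 8 + 13 = 36.
No covering selection has total cost below 36.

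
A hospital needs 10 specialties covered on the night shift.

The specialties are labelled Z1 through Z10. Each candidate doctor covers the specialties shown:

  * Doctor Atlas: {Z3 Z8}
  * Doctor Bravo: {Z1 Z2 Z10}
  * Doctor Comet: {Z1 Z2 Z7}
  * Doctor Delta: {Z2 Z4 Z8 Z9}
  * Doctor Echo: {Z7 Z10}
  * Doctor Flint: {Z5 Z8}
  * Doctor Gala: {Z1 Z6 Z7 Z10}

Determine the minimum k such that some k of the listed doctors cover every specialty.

4

Atlas and Delta and Flint and Gala together: Atlas ∪ Delta ∪ Flint ∪ Gala = {Z1, Z2, Z3, Z4, Z5, Z6, Z7, Z8, Z9, Z10} — every specialty is covered.
No 3 of the 7 doctors cover everything (all 35 combinations miss at least one specialty), so 4 is optimal.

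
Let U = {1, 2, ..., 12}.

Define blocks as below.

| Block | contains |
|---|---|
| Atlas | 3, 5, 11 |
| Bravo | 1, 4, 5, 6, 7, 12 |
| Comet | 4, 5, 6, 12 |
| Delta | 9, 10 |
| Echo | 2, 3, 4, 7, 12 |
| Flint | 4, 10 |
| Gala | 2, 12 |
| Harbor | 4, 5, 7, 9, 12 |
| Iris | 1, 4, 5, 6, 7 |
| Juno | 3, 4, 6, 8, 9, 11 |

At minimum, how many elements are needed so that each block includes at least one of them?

4

H = {2, 4, 5, 9} meets every block (each contains at least one member of H), and |H| = 4.
No choice of 3 elements meets every block, so 4 is the minimum.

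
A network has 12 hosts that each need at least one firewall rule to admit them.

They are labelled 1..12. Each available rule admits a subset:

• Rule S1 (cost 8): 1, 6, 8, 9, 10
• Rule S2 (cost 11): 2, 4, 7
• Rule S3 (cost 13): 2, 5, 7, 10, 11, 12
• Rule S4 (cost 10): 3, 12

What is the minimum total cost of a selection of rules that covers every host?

S1, S2, S3, S4 together cover every host (S1 ∪ S2 ∪ S3 ∪ S4 = {1, 2, 3, 4, 5, 6, 7, 8, 9, 10, 11, 12}); total cost 8 + 11 + 13 + 10 = 42.
No covering selection has total cost below 42.

42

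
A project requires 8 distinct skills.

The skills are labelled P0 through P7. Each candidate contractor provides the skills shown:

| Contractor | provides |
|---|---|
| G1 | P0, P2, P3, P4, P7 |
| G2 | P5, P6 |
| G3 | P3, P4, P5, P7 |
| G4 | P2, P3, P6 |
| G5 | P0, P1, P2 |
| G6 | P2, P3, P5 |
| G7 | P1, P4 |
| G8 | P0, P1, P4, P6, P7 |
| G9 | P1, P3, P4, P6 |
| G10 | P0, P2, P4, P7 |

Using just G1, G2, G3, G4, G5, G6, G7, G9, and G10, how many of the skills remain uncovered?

0

Union of G1, G2, G3, G4, G5, G6, G7, G9, G10 = {P0, P1, P2, P3, P4, P5, P6, P7} — that's every skill, so 0 are uncovered.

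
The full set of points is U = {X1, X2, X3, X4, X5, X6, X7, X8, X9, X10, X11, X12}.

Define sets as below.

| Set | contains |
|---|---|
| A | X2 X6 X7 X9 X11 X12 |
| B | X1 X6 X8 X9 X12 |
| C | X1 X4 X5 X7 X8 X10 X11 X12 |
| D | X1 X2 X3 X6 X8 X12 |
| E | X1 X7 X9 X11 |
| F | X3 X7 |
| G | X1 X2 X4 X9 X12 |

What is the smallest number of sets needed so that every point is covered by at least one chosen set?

3

Take {C, D, G}. Their union is {X1, X2, X3, X4, X5, X6, X7, X8, X9, X10, X11, X12}, which is all 12 points.
Only C contains X5, so C is forced; the remaining 4 points need at least 2 more sets (each remaining set adds at most 3) — so at least 3 sets are needed, and 3 is optimal.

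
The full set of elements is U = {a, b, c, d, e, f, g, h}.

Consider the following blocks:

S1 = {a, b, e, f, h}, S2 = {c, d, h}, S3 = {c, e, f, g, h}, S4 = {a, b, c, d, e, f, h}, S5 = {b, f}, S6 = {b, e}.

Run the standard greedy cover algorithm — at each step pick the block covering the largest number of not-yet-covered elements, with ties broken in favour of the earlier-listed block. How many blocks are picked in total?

2

Greedy: pick S4 (covers 7 new) → pick S3 (covers 1 new). Total picks: 2.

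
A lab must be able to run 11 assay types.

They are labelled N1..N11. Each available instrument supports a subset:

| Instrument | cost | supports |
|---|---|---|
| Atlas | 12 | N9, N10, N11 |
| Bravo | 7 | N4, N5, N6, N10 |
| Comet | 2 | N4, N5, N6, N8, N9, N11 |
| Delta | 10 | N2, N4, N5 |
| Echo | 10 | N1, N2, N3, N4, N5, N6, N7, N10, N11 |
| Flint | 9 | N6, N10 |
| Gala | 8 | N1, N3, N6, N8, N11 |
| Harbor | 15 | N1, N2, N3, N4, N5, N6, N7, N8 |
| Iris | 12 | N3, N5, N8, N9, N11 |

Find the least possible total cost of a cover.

12

Comet, Echo together cover every assay (Comet ∪ Echo = {N1, N2, N3, N4, N5, N6, N7, N8, N9, N10, N11}); total cost 2 + 10 = 12.
No covering selection has total cost below 12.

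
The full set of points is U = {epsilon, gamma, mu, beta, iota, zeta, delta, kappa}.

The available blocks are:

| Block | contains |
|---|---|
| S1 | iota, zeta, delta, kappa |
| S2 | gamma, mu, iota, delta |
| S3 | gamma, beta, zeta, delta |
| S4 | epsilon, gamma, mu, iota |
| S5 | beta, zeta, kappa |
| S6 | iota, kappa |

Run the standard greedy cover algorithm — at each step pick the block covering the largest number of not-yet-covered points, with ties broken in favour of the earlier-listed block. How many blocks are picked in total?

3

Greedy: pick S1 (covers 4 new) → pick S4 (covers 3 new) → pick S3 (covers 1 new). Total picks: 3.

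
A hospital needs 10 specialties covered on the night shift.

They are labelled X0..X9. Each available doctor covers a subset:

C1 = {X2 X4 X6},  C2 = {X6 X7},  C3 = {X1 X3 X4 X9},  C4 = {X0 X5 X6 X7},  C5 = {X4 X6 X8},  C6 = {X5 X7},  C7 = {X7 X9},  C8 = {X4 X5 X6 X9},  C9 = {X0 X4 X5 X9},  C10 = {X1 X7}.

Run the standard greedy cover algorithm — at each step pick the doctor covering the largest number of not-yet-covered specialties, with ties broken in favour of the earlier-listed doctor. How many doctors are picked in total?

4

Greedy: pick C3 (covers 4 new) → pick C4 (covers 4 new) → pick C1 (covers 1 new) → pick C5 (covers 1 new). Total picks: 4.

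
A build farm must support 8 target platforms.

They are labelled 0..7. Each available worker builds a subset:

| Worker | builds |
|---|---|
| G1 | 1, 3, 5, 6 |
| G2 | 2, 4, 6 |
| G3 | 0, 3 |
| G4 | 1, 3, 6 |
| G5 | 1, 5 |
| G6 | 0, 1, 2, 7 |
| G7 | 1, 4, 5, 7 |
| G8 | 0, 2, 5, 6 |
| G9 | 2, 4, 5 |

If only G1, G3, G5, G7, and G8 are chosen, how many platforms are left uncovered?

0

Union of G1, G3, G5, G7, G8 = {0, 1, 2, 3, 4, 5, 6, 7} — that's every platform, so 0 are uncovered.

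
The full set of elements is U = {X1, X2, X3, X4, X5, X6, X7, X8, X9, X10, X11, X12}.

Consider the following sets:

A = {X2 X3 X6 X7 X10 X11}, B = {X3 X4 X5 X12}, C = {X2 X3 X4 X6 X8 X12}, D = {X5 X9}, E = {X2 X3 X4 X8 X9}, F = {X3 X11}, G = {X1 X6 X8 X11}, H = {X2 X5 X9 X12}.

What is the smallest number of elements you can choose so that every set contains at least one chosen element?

The 3 elements {X3, X8, X9} hit every set.
No choice of 2 elements meets every set, so 3 is the minimum.

3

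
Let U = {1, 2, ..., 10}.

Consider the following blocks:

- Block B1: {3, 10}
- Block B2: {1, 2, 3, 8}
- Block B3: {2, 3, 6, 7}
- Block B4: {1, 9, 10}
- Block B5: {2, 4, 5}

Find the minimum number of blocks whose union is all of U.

4

B2 and B3 and B4 and B5 together: B2 ∪ B3 ∪ B4 ∪ B5 = {1, 2, 3, 4, 5, 6, 7, 8, 9, 10} — every point is covered.
Only B5 contains 4, so B5 is forced; the remaining 7 points need at least 3 more blocks (each remaining block adds at most 3) — so at least 4 blocks are needed, and 4 is optimal.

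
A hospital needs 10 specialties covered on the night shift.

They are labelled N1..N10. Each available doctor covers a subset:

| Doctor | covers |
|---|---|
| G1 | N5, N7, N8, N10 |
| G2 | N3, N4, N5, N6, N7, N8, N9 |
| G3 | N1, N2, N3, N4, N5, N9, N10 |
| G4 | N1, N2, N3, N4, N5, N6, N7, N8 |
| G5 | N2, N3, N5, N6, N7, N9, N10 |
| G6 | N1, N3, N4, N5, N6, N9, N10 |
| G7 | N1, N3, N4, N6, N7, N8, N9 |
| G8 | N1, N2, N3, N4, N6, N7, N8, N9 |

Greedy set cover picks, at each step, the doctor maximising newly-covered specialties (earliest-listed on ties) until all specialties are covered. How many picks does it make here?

Greedy: pick G4 (covers 8 new) → pick G3 (covers 2 new). Total picks: 2.

2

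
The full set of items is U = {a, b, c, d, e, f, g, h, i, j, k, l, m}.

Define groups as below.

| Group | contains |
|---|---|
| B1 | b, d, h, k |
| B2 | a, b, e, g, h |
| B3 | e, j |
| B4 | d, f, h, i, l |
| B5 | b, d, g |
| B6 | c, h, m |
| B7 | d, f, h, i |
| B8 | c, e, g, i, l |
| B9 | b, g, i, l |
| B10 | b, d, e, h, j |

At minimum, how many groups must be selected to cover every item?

Take {B1, B2, B4, B6, B10}. Their union is {a, b, c, d, e, f, g, h, i, j, k, l, m}, which is all 13 items.
No 4 of the 10 groups cover everything (all 210 combinations miss at least one item), so 5 is optimal.

5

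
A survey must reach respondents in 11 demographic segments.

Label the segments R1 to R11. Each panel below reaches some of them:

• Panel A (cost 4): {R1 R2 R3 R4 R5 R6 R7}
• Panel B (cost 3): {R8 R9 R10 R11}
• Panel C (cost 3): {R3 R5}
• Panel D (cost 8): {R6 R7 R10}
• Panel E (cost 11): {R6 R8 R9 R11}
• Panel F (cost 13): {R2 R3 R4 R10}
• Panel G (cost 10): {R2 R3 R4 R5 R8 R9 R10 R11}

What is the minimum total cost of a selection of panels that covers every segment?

7

A, B together cover every segment (A ∪ B = {R1, R2, R3, R4, R5, R6, R7, R8, R9, R10, R11}); total cost 4 + 3 = 7.
No covering selection has total cost below 7.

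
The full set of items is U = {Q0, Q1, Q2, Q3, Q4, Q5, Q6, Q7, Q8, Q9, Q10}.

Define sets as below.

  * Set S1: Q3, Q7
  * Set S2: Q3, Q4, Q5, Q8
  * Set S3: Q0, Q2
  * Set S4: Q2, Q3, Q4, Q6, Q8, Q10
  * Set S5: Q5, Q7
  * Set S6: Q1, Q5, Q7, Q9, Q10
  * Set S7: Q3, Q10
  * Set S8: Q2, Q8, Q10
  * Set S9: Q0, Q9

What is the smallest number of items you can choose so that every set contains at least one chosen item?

Take H = {Q0, Q3, Q7, Q8}. Each listed set contains at least one of these, so H is a hitting set of size 4.
No choice of 3 items meets every set, so 4 is the minimum.

4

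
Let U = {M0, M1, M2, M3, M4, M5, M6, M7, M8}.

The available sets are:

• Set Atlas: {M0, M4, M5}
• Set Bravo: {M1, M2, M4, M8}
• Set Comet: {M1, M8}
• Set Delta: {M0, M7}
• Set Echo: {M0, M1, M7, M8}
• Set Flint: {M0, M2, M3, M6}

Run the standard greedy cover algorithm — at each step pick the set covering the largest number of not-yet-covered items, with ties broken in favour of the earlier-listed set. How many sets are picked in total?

4

Greedy: pick Bravo (covers 4 new) → pick Flint (covers 3 new) → pick Atlas (covers 1 new) → pick Delta (covers 1 new). Total picks: 4.
(The true minimum cover uses only 3 sets, so greedy is not optimal here.)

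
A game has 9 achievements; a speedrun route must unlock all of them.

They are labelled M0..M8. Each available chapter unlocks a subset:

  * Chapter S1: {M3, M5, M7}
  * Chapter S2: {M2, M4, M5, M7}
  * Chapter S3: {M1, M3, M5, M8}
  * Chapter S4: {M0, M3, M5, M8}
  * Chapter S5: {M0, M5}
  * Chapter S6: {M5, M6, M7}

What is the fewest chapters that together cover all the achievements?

4

Take {S2, S3, S4, S6}. Their union is {M0, M1, M2, M3, M4, M5, M6, M7, M8}, which is all 9 achievements.
No 3 of the 6 chapters cover everything (all 20 combinations miss at least one achievement), so 4 is optimal.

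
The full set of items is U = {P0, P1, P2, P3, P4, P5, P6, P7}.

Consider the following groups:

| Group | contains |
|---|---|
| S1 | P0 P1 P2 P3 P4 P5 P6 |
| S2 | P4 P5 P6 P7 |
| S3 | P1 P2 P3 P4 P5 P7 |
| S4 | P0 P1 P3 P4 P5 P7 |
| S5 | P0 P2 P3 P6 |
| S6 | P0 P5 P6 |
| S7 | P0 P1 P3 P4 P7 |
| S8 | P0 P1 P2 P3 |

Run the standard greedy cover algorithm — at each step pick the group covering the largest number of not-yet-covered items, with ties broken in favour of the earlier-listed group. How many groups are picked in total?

Greedy: pick S1 (covers 7 new) → pick S2 (covers 1 new). Total picks: 2.

2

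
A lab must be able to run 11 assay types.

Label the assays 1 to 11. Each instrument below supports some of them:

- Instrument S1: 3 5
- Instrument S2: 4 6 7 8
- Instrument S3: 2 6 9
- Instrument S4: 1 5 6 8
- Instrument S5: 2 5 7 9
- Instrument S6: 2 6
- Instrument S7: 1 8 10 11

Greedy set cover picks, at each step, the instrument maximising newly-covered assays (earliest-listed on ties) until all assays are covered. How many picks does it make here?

Greedy: pick S2 (covers 4 new) → pick S5 (covers 3 new) → pick S7 (covers 3 new) → pick S1 (covers 1 new). Total picks: 4.

4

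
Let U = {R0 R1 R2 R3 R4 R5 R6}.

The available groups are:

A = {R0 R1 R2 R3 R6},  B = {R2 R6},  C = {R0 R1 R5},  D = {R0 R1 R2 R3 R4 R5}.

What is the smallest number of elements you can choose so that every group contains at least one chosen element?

The 2 elements {R5, R6} hit every group.
The groups B, C are pairwise disjoint, so any hitting set needs a separate element for each — at least 2. Hence 2 is optimal.

2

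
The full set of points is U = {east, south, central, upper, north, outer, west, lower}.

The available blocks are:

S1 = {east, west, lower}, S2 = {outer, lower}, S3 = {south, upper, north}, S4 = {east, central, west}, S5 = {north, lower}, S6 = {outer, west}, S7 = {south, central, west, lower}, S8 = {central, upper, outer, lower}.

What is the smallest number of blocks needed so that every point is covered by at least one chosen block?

3

S3, S4, and S8 cover everything between them: the union {east, south, central, upper, north, outer, west, lower} is all of U.
No 2 of the 8 blocks cover everything (all 28 combinations miss at least one point), so 3 is optimal.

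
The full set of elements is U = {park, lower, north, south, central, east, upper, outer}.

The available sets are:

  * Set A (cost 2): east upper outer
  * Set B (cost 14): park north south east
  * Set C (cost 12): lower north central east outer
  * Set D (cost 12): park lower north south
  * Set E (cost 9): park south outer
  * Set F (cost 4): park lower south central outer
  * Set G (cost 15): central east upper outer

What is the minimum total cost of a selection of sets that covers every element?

18

A, D, F together cover every element (A ∪ D ∪ F = {park, lower, north, south, central, east, upper, outer}); total cost 2 + 12 + 4 = 18.
No covering selection has total cost below 18.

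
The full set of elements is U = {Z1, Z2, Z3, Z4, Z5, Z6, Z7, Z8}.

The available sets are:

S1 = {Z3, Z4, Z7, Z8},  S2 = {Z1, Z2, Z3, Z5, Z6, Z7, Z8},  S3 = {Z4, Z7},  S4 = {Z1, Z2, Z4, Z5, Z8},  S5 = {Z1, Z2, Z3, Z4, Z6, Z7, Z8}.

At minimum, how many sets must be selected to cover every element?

Take {S2, S3}. Their union is {Z1, Z2, Z3, Z4, Z5, Z6, Z7, Z8}, which is all 8 elements.
No single set has all 8 elements (the largest, S2, has 7), so 2 is optimal.

2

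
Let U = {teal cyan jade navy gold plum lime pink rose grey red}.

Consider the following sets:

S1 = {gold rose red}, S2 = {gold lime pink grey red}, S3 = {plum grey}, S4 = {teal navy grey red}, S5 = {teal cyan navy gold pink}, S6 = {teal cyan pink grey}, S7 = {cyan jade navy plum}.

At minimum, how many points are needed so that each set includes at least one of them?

3

Take H = {navy, rose, grey}. Each listed set contains at least one of these, so H is a hitting set of size 3.
No choice of 2 points meets every set, so 3 is the minimum.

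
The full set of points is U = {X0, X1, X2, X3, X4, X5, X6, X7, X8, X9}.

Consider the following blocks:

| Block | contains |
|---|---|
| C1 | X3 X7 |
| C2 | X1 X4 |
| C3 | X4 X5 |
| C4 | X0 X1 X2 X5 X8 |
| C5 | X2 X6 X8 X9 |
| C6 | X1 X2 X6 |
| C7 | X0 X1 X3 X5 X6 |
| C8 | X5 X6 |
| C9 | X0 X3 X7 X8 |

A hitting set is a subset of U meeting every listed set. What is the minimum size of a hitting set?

4

H = {X1, X5, X7, X9} meets every block (each contains at least one member of H), and |H| = 4.
No choice of 3 points meets every block, so 4 is the minimum.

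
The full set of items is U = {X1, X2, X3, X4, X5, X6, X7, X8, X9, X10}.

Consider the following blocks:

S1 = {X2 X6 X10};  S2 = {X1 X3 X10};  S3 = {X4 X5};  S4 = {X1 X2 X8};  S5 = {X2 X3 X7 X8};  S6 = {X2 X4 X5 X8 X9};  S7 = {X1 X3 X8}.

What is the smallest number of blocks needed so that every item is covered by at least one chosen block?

4

S1 and S4 and S5 and S6 together: S1 ∪ S4 ∪ S5 ∪ S6 = {X1, X2, X3, X4, X5, X6, X7, X8, X9, X10} — every item is covered.
No 3 of the 7 blocks cover everything (all 35 combinations miss at least one item), so 4 is optimal.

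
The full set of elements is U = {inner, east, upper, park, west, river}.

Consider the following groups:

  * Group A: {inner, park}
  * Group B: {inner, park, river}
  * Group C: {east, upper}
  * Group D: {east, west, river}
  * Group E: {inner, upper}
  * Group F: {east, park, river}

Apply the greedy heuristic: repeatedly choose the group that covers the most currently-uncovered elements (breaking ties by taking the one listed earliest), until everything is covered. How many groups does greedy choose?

3

Greedy: pick B (covers 3 new) → pick C (covers 2 new) → pick D (covers 1 new). Total picks: 3.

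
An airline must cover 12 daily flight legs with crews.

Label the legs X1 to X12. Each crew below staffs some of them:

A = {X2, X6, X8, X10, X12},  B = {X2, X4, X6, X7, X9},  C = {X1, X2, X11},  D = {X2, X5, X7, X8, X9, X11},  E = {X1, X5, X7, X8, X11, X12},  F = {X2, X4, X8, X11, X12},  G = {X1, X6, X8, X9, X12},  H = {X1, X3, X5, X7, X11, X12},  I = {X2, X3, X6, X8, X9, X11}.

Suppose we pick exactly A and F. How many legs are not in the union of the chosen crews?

Union of A, F = {X2, X4, X6, X8, X10, X11, X12}.
Not covered: X1, X3, X5, X7, X9 — 5 legs.

5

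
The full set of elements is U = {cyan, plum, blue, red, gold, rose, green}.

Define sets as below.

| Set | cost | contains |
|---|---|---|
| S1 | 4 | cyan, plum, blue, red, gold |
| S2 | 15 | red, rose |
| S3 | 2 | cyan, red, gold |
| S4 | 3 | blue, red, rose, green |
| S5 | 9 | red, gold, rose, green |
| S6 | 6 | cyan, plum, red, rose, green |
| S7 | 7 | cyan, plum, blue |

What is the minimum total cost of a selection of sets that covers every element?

7

S1, S4 together cover every element (S1 ∪ S4 = {cyan, plum, blue, red, gold, rose, green}); total cost 4 + 3 = 7.
The greedy pick S3, S4, S1 costs 9; no covering selection beats 7.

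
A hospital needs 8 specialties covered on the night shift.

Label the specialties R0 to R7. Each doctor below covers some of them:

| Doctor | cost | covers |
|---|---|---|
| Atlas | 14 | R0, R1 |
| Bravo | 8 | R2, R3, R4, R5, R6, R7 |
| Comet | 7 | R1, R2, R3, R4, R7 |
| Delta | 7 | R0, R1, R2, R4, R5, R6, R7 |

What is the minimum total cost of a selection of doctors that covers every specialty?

Comet, Delta together cover every specialty (Comet ∪ Delta = {R0, R1, R2, R3, R4, R5, R6, R7}); total cost 7 + 7 = 14.
No covering selection has total cost below 14.

14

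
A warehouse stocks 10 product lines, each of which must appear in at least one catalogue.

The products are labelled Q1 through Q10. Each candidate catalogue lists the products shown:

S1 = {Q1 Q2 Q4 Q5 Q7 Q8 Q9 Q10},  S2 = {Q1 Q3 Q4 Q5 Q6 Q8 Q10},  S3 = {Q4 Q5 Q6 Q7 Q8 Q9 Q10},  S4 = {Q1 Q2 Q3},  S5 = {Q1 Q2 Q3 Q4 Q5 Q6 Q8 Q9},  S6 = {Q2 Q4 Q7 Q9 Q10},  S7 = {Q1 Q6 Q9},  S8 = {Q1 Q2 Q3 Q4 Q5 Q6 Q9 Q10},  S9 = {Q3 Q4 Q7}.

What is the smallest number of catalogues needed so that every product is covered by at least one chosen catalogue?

2

S2 and S6 together: S2 ∪ S6 = {Q1, Q2, Q3, Q4, Q5, Q6, Q7, Q8, Q9, Q10} — every product is covered.
No single catalogue has all 10 products (the largest, S1, has 8), so 2 is optimal.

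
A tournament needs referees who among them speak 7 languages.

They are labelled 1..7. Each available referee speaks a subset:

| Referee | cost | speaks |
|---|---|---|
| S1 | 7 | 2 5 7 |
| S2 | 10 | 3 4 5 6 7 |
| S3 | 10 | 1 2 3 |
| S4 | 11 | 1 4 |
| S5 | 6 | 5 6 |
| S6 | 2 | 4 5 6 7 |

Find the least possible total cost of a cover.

S3, S6 together cover every language (S3 ∪ S6 = {1, 2, 3, 4, 5, 6, 7}); total cost 10 + 2 = 12.
No covering selection has total cost below 12.

12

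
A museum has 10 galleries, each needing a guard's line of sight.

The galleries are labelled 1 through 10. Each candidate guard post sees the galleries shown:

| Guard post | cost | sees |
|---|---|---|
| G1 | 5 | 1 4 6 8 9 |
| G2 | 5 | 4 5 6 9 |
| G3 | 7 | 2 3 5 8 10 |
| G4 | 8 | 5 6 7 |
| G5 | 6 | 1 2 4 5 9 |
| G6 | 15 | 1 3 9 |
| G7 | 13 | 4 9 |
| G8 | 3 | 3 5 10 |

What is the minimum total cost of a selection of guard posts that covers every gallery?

20

G1, G3, G4 together cover every gallery (G1 ∪ G3 ∪ G4 = {1, 2, 3, 4, 5, 6, 7, 8, 9, 10}); total cost 5 + 7 + 8 = 20.
The greedy pick G1, G8, G5, G4 costs 22; no covering selection beats 20.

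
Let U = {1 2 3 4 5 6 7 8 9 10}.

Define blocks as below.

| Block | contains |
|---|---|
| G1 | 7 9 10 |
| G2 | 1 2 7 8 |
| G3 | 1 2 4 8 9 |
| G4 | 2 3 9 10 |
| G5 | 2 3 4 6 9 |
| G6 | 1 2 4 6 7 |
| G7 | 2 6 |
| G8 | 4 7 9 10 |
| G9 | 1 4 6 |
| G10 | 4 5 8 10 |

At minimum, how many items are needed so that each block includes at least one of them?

H = {2, 4, 10} meets every block (each contains at least one member of H), and |H| = 3.
No choice of 2 items meets every block, so 3 is the minimum.

3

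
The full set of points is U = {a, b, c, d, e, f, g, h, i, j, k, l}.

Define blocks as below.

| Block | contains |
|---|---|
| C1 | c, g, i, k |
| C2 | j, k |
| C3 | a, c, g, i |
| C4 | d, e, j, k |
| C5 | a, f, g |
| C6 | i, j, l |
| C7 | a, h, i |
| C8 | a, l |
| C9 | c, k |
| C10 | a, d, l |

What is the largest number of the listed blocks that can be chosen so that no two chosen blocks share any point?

C5, C6, C9 are pairwise disjoint (C5={a,f,g}; C6={i,j,l}; C9={c,k}).
Every remaining block overlaps one of these, and no 4 of the listed blocks are pairwise disjoint, so 3 is the maximum.

3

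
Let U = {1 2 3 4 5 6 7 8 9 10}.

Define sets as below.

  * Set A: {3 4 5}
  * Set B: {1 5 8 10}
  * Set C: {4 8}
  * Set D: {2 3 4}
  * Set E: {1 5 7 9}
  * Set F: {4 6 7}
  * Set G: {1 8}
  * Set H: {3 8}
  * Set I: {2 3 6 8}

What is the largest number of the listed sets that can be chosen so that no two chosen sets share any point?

F, G are pairwise disjoint (F={4,6,7}; G={1,8}).
Every remaining set overlaps one of these, and no 3 of the listed sets are pairwise disjoint, so 2 is the maximum.

2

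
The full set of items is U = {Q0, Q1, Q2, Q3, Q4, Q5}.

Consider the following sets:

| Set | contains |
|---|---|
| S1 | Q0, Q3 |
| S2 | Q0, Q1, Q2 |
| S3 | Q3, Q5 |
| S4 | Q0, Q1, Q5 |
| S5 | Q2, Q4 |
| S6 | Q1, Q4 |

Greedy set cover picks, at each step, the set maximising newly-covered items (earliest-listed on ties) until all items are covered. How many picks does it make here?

Greedy: pick S2 (covers 3 new) → pick S3 (covers 2 new) → pick S5 (covers 1 new). Total picks: 3.

3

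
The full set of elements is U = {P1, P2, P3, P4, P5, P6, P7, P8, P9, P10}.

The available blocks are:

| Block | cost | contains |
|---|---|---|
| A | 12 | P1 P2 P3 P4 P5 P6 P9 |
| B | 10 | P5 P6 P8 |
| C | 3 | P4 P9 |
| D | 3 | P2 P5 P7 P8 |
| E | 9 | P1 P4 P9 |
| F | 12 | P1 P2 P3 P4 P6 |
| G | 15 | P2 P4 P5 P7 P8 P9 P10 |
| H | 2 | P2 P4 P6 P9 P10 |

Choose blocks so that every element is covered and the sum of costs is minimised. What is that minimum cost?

D, F, H together cover every element (D ∪ F ∪ H = {P1, P2, P3, P4, P5, P6, P7, P8, P9, P10}); total cost 3 + 12 + 2 = 17.
No covering selection has total cost below 17.

17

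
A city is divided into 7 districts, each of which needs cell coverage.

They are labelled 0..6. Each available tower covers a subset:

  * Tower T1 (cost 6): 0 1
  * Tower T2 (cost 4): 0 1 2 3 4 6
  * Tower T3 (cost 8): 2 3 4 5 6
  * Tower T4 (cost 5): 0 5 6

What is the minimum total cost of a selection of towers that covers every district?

9

T2, T4 together cover every district (T2 ∪ T4 = {0, 1, 2, 3, 4, 5, 6}); total cost 4 + 5 = 9.
No covering selection has total cost below 9.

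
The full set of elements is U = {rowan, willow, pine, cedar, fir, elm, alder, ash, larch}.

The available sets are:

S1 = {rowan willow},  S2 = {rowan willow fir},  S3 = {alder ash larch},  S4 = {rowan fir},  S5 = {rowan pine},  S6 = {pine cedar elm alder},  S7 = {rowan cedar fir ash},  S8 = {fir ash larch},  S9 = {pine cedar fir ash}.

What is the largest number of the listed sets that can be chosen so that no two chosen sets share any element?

S1, S6, S8 are pairwise disjoint (S1={rowan,willow}; S6={pine,cedar,elm,alder}; S8={fir,ash,larch}).
Every remaining set overlaps one of these, and no 4 of the listed sets are pairwise disjoint, so 3 is the maximum.

3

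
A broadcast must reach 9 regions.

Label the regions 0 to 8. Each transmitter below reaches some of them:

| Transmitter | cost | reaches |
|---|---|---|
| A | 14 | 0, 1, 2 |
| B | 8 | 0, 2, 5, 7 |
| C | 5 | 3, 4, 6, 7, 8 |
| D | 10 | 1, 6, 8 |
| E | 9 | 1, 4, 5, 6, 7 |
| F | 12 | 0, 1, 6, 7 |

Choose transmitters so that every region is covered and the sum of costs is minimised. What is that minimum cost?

B, C, E together cover every region (B ∪ C ∪ E = {0, 1, 2, 3, 4, 5, 6, 7, 8}); total cost 8 + 5 + 9 = 22.
No covering selection has total cost below 22.

22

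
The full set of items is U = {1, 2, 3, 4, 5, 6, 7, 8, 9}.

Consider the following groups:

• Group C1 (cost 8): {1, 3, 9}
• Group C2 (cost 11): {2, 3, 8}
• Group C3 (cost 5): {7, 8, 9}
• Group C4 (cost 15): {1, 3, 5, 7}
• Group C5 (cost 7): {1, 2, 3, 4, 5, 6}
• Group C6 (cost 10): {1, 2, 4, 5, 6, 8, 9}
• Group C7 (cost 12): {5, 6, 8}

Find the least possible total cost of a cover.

12

C3, C5 together cover every item (C3 ∪ C5 = {1, 2, 3, 4, 5, 6, 7, 8, 9}); total cost 5 + 7 = 12.
No covering selection has total cost below 12.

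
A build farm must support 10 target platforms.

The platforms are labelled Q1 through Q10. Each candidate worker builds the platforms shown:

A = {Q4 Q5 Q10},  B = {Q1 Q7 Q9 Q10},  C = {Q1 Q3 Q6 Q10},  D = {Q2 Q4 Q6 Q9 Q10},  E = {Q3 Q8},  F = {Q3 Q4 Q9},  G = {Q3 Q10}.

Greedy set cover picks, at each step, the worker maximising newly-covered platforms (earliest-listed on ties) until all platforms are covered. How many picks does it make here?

4

Greedy: pick D (covers 5 new) → pick B (covers 2 new) → pick E (covers 2 new) → pick A (covers 1 new). Total picks: 4.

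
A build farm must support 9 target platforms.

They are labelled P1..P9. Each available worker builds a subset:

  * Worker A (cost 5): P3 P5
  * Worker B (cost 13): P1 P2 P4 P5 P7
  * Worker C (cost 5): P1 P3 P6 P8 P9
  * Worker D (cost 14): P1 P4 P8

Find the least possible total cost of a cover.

B, C together cover every platform (B ∪ C = {P1, P2, P3, P4, P5, P6, P7, P8, P9}); total cost 13 + 5 = 18.
No covering selection has total cost below 18.

18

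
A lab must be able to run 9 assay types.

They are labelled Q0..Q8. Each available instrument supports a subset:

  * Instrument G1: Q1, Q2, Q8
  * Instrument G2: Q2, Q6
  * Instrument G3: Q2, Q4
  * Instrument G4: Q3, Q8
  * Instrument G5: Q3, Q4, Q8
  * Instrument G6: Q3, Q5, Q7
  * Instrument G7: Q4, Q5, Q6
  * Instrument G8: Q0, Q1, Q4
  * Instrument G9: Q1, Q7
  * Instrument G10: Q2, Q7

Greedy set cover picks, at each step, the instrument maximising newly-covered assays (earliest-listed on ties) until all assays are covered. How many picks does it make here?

Greedy: pick G1 (covers 3 new) → pick G6 (covers 3 new) → pick G7 (covers 2 new) → pick G8 (covers 1 new). Total picks: 4.

4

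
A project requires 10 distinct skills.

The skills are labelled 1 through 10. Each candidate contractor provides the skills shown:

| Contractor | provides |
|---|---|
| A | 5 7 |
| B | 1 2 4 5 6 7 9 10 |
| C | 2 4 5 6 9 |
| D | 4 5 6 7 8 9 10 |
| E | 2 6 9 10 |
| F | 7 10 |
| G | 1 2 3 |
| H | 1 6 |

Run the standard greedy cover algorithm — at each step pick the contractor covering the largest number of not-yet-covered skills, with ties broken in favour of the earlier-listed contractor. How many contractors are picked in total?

3

Greedy: pick B (covers 8 new) → pick D (covers 1 new) → pick G (covers 1 new). Total picks: 3.
(The true minimum cover uses only 2 contractors, so greedy is not optimal here.)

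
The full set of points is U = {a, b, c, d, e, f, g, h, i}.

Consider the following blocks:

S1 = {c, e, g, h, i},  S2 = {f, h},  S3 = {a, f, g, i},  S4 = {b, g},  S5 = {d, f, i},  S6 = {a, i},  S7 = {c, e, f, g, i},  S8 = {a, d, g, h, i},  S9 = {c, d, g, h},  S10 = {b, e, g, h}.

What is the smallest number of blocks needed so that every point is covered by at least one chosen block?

3

S4 and S7 and S8 together: S4 ∪ S7 ∪ S8 = {a, b, c, d, e, f, g, h, i} — every point is covered.
No 2 of the 10 blocks cover everything (all 45 combinations miss at least one point), so 3 is optimal.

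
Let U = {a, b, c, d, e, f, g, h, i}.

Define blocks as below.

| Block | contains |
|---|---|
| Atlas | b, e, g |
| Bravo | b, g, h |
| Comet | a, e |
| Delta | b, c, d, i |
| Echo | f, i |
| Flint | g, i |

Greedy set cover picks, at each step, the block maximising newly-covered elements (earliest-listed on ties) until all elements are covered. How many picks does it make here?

Greedy: pick Delta (covers 4 new) → pick Atlas (covers 2 new) → pick Bravo (covers 1 new) → pick Comet (covers 1 new) → pick Echo (covers 1 new). Total picks: 5.
(The true minimum cover uses only 4 blocks, so greedy is not optimal here.)

5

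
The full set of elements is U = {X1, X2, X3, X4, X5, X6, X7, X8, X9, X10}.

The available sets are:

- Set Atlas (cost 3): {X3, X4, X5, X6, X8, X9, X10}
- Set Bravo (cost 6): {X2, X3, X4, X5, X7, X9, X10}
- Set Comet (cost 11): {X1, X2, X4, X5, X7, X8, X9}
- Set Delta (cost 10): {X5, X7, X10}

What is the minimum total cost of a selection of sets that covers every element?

Atlas, Comet together cover every element (Atlas ∪ Comet = {X1, X2, X3, X4, X5, X6, X7, X8, X9, X10}); total cost 3 + 11 = 14.
The greedy pick Atlas, Bravo, Comet costs 20; no covering selection beats 14.

14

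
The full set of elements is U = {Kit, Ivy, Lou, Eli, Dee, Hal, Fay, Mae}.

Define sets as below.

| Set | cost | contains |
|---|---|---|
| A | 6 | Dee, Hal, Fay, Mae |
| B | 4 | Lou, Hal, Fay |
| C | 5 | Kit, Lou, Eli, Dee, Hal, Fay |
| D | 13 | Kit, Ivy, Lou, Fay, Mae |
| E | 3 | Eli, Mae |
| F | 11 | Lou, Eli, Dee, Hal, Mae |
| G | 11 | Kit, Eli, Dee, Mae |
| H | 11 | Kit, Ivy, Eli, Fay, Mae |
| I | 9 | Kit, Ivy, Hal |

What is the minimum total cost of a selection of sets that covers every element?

16

C, H together cover every element (C ∪ H = {Kit, Ivy, Lou, Eli, Dee, Hal, Fay, Mae}); total cost 5 + 11 = 16.
The greedy pick C, E, I costs 17; no covering selection beats 16.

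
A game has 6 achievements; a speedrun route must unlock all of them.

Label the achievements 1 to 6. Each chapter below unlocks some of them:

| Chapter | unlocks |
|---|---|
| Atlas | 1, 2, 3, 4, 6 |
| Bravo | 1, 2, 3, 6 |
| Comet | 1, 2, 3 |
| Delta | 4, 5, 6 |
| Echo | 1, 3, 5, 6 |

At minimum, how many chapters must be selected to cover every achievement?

Take {Atlas, Echo}. Their union is {1, 2, 3, 4, 5, 6}, which is all 6 achievements.
No single chapter has all 6 achievements (the largest, Atlas, has 5), so 2 is optimal.

2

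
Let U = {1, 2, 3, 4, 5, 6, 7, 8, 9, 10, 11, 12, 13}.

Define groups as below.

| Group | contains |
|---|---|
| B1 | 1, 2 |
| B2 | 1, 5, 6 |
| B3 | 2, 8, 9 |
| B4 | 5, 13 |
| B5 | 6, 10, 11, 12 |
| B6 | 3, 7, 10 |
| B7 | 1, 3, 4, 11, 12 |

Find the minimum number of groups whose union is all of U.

5

Take {B2, B3, B4, B6, B7}. Their union is {1, 2, 3, 4, 5, 6, 7, 8, 9, 10, 11, 12, 13}, which is all 13 elements.
No 4 of the 7 groups cover everything (all 35 combinations miss at least one element), so 5 is optimal.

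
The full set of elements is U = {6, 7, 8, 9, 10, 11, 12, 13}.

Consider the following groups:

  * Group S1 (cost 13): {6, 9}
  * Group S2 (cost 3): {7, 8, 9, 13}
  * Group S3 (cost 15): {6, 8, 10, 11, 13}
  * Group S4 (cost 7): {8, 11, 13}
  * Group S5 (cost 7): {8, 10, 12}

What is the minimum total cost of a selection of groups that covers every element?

25

S2, S3, S5 together cover every element (S2 ∪ S3 ∪ S5 = {6, 7, 8, 9, 10, 11, 12, 13}); total cost 3 + 15 + 7 = 25.
The greedy pick S2, S5, S4, S1 costs 30; no covering selection beats 25.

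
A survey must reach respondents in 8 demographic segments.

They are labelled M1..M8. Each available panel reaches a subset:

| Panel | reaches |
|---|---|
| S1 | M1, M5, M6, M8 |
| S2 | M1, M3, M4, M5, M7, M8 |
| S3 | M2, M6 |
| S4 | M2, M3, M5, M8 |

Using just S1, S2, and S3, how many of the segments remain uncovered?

Union of S1, S2, S3 = {M1, M2, M3, M4, M5, M6, M7, M8} — that's every segment, so 0 are uncovered.

0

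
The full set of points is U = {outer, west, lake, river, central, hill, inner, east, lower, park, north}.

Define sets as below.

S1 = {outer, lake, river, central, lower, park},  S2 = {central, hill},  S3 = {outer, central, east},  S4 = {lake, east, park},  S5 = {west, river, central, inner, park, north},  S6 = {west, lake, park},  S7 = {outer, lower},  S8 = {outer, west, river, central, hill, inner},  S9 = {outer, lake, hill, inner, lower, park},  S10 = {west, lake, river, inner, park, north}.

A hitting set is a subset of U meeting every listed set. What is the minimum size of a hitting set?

The 3 points {outer, hill, park} hit every set.
The sets S2, S6, S7 are pairwise disjoint, so any hitting set needs a separate point for each — at least 3. Hence 3 is optimal.

3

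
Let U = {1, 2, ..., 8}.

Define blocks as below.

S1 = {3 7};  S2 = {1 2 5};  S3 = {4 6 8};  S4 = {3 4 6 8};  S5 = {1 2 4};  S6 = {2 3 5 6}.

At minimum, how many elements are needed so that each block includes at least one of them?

3

Take H = {1, 3, 6}. Each listed block contains at least one of these, so H is a hitting set of size 3.
The blocks S1, S2, S3 are pairwise disjoint, so any hitting set needs a separate element for each — at least 3. Hence 3 is optimal.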